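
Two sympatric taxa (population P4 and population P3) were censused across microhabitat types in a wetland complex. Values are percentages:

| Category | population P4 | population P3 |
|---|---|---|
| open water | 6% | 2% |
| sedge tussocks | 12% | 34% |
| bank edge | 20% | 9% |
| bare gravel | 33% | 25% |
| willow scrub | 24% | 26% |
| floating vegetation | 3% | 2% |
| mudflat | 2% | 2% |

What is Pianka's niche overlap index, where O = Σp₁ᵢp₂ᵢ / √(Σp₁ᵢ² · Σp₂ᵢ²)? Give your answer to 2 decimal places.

0.86

Convert percentages to proportions (divide by 100).
Σ p₁ᵢp₂ᵢ = 0.0012 + 0.0408 + 0.0180 + 0.0825 + 0.0624 + 0.0006 + 0.0004 = 0.2059
Σp_1ᵢ² = 0.06² + 0.12² + 0.20² + 0.33² + 0.24² + 0.03² + 0.02² = 0.0036 + 0.0144 + 0.0400 + 0.1089 + 0.0576 + 0.0009 + 0.0004 = 0.2258
Σp_2ᵢ² = 0.02² + 0.34² + 0.09² + 0.25² + 0.26² + 0.02² + 0.02² = 0.0004 + 0.1156 + 0.0081 + 0.0625 + 0.0676 + 0.0004 + 0.0004 = 0.2550
O = 0.2059 / √(0.2258 × 0.2550) = 0.2059 / 0.23996 = 0.8581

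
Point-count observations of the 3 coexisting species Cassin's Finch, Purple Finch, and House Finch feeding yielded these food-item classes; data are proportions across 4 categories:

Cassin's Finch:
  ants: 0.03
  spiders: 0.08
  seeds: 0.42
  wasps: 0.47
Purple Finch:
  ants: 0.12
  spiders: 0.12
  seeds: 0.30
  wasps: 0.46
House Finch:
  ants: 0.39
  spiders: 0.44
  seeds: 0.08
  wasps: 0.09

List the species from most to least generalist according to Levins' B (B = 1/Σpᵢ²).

Σp_Cassᵢ² = 0.03² + 0.08² + 0.42² + 0.47² = 0.0009 + 0.0064 + 0.1764 + 0.2209 = 0.4046
B_Cass = 1 / 0.4046 = 2.4716
Σp_Purpᵢ² = 0.12² + 0.12² + 0.30² + 0.46² = 0.0144 + 0.0144 + 0.0900 + 0.2116 = 0.3304
B_Purp = 1 / 0.3304 = 3.0266
Σp_Housᵢ² = 0.39² + 0.44² + 0.08² + 0.09² = 0.1521 + 0.1936 + 0.0064 + 0.0081 = 0.3602
B_Hous = 1 / 0.3602 = 2.7762
Ranking by B (broadest → narrowest): Purple Finch (3.03) > House Finch (2.78) > Cassin's Finch (2.47)

Purple Finch > House Finch > Cassin's Finch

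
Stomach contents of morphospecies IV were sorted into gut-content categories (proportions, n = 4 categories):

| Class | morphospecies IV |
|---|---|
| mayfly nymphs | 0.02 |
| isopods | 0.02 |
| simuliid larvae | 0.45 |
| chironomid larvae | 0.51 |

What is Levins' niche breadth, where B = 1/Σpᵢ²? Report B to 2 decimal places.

2.16

Σpᵢ² = 0.02² + 0.02² + 0.45² + 0.51² = 0.0004 + 0.0004 + 0.2025 + 0.2601 = 0.4634
B = 1 / 0.4634 = 2.1580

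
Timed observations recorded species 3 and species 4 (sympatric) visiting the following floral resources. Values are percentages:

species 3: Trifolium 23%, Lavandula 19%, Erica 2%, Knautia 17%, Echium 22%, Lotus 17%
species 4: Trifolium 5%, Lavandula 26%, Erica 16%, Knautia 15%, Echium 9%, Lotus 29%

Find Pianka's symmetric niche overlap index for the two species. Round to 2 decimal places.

Convert percentages to proportions (divide by 100).
Σ p₁ᵢp₂ᵢ = 0.0115 + 0.0494 + 0.0032 + 0.0255 + 0.0198 + 0.0493 = 0.1587
Σp_1ᵢ² = 0.23² + 0.19² + 0.02² + 0.17² + 0.22² + 0.17² = 0.0529 + 0.0361 + 0.0004 + 0.0289 + 0.0484 + 0.0289 = 0.1956
Σp_2ᵢ² = 0.05² + 0.26² + 0.16² + 0.15² + 0.09² + 0.29² = 0.0025 + 0.0676 + 0.0256 + 0.0225 + 0.0081 + 0.0841 = 0.2104
O = 0.1587 / √(0.1956 × 0.2104) = 0.1587 / 0.20287 = 0.7823

0.78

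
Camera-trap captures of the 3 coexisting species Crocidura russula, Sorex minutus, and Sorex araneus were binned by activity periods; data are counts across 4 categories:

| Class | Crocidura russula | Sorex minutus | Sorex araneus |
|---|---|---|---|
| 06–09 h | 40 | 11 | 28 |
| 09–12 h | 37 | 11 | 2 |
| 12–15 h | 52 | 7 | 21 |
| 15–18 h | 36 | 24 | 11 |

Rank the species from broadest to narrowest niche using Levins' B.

Crocidura russula > Sorex minutus > Sorex araneus

Proportions for Crocidura russula (n=165): 40/165=0.2424, 37/165=0.2242, 52/165=0.3152, 36/165=0.2182
Proportions for Sorex minutus (n=53): 11/53=0.2075, 11/53=0.2075, 7/53=0.1321, 24/53=0.4528
Proportions for Sorex araneus (n=62): 28/62=0.4516, 2/62=0.0323, 21/62=0.3387, 11/62=0.1774
Σp_russᵢ² = 0.2424² + 0.2242² + 0.3152² + 0.2182² = 0.058758 + 0.050266 + 0.099351 + 0.047611 = 0.255986
B_russ = 1 / 0.255986 = 3.9065
Σp_minuᵢ² = 0.2075² + 0.2075² + 0.1321² + 0.4528² = 0.043056 + 0.043056 + 0.017450 + 0.205028 = 0.308590
B_minu = 1 / 0.308590 = 3.2405
Σp_aranᵢ² = 0.4516² + 0.0323² + 0.3387² + 0.1774² = 0.203943 + 0.001043 + 0.114718 + 0.031471 = 0.351175
B_aran = 1 / 0.351175 = 2.8476
Ranking by B (broadest → narrowest): Crocidura russula (3.91) > Sorex minutus (3.24) > Sorex araneus (2.85)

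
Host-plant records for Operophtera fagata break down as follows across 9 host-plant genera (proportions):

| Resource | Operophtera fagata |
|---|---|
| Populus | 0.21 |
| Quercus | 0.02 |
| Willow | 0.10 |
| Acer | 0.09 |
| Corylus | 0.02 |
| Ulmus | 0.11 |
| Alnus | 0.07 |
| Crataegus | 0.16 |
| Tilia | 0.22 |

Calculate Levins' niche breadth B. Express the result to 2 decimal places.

Σpᵢ² = 0.21² + 0.02² + 0.10² + 0.09² + 0.02² + 0.11² + 0.07² + 0.16² + 0.22² = 0.0441 + 0.0004 + 0.0100 + 0.0081 + 0.0004 + 0.0121 + 0.0049 + 0.0256 + 0.0484 = 0.1540
B = 1 / 0.1540 = 6.4935

6.49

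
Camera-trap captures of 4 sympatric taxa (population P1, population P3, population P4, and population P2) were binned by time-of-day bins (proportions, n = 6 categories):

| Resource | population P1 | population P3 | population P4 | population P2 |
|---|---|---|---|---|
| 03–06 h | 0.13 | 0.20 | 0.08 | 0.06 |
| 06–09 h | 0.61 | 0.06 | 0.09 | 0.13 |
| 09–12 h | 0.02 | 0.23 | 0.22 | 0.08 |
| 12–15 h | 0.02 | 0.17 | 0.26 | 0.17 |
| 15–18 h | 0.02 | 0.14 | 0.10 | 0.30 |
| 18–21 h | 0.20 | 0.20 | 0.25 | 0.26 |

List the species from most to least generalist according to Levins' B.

Σp_P1ᵢ² = 0.13² + 0.61² + 0.02² + 0.02² + 0.02² + 0.20² = 0.0169 + 0.3721 + 0.0004 + 0.0004 + 0.0004 + 0.0400 = 0.4302
B_P1 = 1 / 0.4302 = 2.3245
Σp_P3ᵢ² = 0.20² + 0.06² + 0.23² + 0.17² + 0.14² + 0.20² = 0.0400 + 0.0036 + 0.0529 + 0.0289 + 0.0196 + 0.0400 = 0.1850
B_P3 = 1 / 0.1850 = 5.4054
Σp_P4ᵢ² = 0.08² + 0.09² + 0.22² + 0.26² + 0.10² + 0.25² = 0.0064 + 0.0081 + 0.0484 + 0.0676 + 0.0100 + 0.0625 = 0.2030
B_P4 = 1 / 0.2030 = 4.9261
Σp_P2ᵢ² = 0.06² + 0.13² + 0.08² + 0.17² + 0.30² + 0.26² = 0.0036 + 0.0169 + 0.0064 + 0.0289 + 0.0900 + 0.0676 = 0.2134
B_P2 = 1 / 0.2134 = 4.6860
Ranking by B (broadest → narrowest): population P3 (5.41) > population P4 (4.93) > population P2 (4.69) > population P1 (2.32)

population P3 > population P4 > population P2 > population P1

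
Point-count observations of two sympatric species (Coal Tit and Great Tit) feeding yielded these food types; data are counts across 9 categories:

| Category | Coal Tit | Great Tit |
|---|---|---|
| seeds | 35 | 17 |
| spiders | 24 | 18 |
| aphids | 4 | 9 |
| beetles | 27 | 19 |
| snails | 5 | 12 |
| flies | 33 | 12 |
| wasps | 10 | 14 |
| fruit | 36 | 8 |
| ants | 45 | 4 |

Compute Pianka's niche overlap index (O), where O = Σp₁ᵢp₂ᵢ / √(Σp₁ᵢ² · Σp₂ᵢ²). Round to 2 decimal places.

0.78

Proportions for Coal Tit (n=219): 35/219=0.1598, 24/219=0.1096, 4/219=0.0183, 27/219=0.1233, 5/219=0.0228, 33/219=0.1507, 10/219=0.0457, 36/219=0.1644, 45/219=0.2055
Proportions for Great Tit (n=113): 17/113=0.1504, 18/113=0.1593, 9/113=0.0796, 19/113=0.1681, 12/113=0.1062, 12/113=0.1062, 14/113=0.1239, 8/113=0.0708, 4/113=0.0354
Σ p₁ᵢp₂ᵢ = 0.024034 + 0.017459 + 0.001457 + 0.020727 + 0.002421 + 0.016004 + 0.005662 + 0.011640 + 0.007275 = 0.106679
Σp_1ᵢ² = 0.1598² + 0.1096² + 0.0183² + 0.1233² + 0.0228² + 0.1507² + 0.0457² + 0.1644² + 0.2055² = 0.025536 + 0.012012 + 0.000335 + 0.015203 + 0.000520 + 0.022710 + 0.002088 + 0.027027 + 0.042230 = 0.147661
Σp_2ᵢ² = 0.1504² + 0.1593² + 0.0796² + 0.1681² + 0.1062² + 0.1062² + 0.1239² + 0.0708² + 0.0354² = 0.022620 + 0.025376 + 0.006336 + 0.028258 + 0.011278 + 0.011278 + 0.015351 + 0.005013 + 0.001253 = 0.126763
O = 0.106679 / √(0.147661 × 0.126763) = 0.106679 / 0.1368136 = 0.7797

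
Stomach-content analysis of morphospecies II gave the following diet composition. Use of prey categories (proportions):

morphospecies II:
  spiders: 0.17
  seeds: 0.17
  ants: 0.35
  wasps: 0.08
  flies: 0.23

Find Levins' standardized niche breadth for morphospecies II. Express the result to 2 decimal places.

Σpᵢ² = 0.17² + 0.17² + 0.35² + 0.08² + 0.23² = 0.0289 + 0.0289 + 0.1225 + 0.0064 + 0.0529 = 0.2396
B = 1 / 0.2396 = 4.1736
Bₛ = (B − 1)/(n − 1) = (4.1736 − 1)/(5 − 1) = 3.1736/4 = 0.7934

0.79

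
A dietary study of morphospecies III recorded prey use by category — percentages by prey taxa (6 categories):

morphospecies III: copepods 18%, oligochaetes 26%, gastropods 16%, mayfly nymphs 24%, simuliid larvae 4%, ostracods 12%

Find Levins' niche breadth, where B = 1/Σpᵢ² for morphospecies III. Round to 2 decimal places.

Convert percentages to proportions (divide by 100).
Σpᵢ² = 0.18² + 0.26² + 0.16² + 0.24² + 0.04² + 0.12² = 0.0324 + 0.0676 + 0.0256 + 0.0576 + 0.0016 + 0.0144 = 0.1992
B = 1 / 0.1992 = 5.0201

5.02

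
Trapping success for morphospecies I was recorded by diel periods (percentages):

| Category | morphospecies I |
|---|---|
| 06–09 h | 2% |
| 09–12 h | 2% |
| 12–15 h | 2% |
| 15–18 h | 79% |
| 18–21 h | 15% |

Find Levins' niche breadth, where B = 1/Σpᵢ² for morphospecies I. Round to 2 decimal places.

Convert percentages to proportions (divide by 100).
Σpᵢ² = 0.02² + 0.02² + 0.02² + 0.79² + 0.15² = 0.0004 + 0.0004 + 0.0004 + 0.6241 + 0.0225 = 0.6478
B = 1 / 0.6478 = 1.5437

1.54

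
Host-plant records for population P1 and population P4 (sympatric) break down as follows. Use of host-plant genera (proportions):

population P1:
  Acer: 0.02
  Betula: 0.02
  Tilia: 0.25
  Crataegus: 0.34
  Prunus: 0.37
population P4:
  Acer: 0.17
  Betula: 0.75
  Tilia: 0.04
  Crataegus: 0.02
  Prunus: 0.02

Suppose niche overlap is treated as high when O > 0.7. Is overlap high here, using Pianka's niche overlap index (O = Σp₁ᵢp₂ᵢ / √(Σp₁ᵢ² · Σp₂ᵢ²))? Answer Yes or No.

Σ p₁ᵢp₂ᵢ = 0.0034 + 0.0150 + 0.0100 + 0.0068 + 0.0074 = 0.0426
Σp_1ᵢ² = 0.02² + 0.02² + 0.25² + 0.34² + 0.37² = 0.0004 + 0.0004 + 0.0625 + 0.1156 + 0.1369 = 0.3158
Σp_2ᵢ² = 0.17² + 0.75² + 0.04² + 0.02² + 0.02² = 0.0289 + 0.5625 + 0.0016 + 0.0004 + 0.0004 = 0.5938
O = 0.0426 / √(0.3158 × 0.5938) = 0.0426 / 0.43304 = 0.0984
O = 0.0984 < 0.7 → No.

No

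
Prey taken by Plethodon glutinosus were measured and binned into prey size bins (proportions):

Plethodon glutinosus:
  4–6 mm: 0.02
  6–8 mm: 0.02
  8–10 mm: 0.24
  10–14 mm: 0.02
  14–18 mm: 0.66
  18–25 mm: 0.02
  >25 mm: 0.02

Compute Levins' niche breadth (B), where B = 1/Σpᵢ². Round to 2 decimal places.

2.02

Σpᵢ² = 0.02² + 0.02² + 0.24² + 0.02² + 0.66² + 0.02² + 0.02² = 0.0004 + 0.0004 + 0.0576 + 0.0004 + 0.4356 + 0.0004 + 0.0004 = 0.4952
B = 1 / 0.4952 = 2.0194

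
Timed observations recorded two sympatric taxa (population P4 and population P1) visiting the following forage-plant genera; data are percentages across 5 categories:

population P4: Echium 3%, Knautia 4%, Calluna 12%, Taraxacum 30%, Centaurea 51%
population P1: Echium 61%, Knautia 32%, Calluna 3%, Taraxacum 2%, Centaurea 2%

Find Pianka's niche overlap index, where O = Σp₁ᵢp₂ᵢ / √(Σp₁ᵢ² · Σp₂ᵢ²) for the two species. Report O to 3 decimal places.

0.122

Convert percentages to proportions (divide by 100).
Σ p₁ᵢp₂ᵢ = 0.0183 + 0.0128 + 0.0036 + 0.0060 + 0.0102 = 0.0509
Σp_1ᵢ² = 0.03² + 0.04² + 0.12² + 0.30² + 0.51² = 0.0009 + 0.0016 + 0.0144 + 0.0900 + 0.2601 = 0.3670
Σp_2ᵢ² = 0.61² + 0.32² + 0.03² + 0.02² + 0.02² = 0.3721 + 0.1024 + 0.0009 + 0.0004 + 0.0004 = 0.4762
O = 0.0509 / √(0.3670 × 0.4762) = 0.0509 / 0.418050 = 0.12176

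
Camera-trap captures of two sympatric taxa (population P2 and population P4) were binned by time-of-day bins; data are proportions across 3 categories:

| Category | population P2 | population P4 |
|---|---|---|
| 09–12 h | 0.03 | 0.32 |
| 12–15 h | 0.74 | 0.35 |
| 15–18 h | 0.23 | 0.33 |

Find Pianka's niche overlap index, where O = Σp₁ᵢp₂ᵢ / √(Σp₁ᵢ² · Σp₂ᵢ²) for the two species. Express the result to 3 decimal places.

0.769

Σ p₁ᵢp₂ᵢ = 0.0096 + 0.2590 + 0.0759 = 0.3445
Σp_1ᵢ² = 0.03² + 0.74² + 0.23² = 0.0009 + 0.5476 + 0.0529 = 0.6014
Σp_2ᵢ² = 0.32² + 0.35² + 0.33² = 0.1024 + 0.1225 + 0.1089 = 0.3338
O = 0.3445 / √(0.6014 × 0.3338) = 0.3445 / 0.448048 = 0.76889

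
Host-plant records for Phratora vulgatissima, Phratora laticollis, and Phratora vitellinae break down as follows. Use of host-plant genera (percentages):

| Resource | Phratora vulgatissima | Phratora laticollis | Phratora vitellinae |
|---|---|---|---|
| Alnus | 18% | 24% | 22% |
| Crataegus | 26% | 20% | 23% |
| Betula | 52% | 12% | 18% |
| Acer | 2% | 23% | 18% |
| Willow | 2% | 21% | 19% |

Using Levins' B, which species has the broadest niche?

Phratora vitellinae

Convert percentages to proportions (divide by 100).
Σp_vulgᵢ² = 0.18² + 0.26² + 0.52² + 0.02² + 0.02² = 0.0324 + 0.0676 + 0.2704 + 0.0004 + 0.0004 = 0.3712
B_vulg = 1 / 0.3712 = 2.6940
Σp_latiᵢ² = 0.24² + 0.20² + 0.12² + 0.23² + 0.21² = 0.0576 + 0.0400 + 0.0144 + 0.0529 + 0.0441 = 0.2090
B_lati = 1 / 0.2090 = 4.7847
Σp_viteᵢ² = 0.22² + 0.23² + 0.18² + 0.18² + 0.19² = 0.0484 + 0.0529 + 0.0324 + 0.0324 + 0.0361 = 0.2022
B_vite = 1 / 0.2022 = 4.9456
Highest B → broadest niche (most generalist): Phratora vitellinae (B = 4.95).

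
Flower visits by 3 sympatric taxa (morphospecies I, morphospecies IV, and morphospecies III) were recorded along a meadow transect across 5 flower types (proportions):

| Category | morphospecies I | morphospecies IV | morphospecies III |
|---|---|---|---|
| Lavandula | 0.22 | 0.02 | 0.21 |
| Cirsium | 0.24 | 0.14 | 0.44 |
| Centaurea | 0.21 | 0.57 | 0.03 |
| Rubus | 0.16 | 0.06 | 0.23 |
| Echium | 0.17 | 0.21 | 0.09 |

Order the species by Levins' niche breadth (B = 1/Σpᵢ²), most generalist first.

Σp_Iᵢ² = 0.22² + 0.24² + 0.21² + 0.16² + 0.17² = 0.0484 + 0.0576 + 0.0441 + 0.0256 + 0.0289 = 0.2046
B_I = 1 / 0.2046 = 4.8876
Σp_IVᵢ² = 0.02² + 0.14² + 0.57² + 0.06² + 0.21² = 0.0004 + 0.0196 + 0.3249 + 0.0036 + 0.0441 = 0.3926
B_IV = 1 / 0.3926 = 2.5471
Σp_IIIᵢ² = 0.21² + 0.44² + 0.03² + 0.23² + 0.09² = 0.0441 + 0.1936 + 0.0009 + 0.0529 + 0.0081 = 0.2996
B_III = 1 / 0.2996 = 3.3378
Ranking by B (broadest → narrowest): morphospecies I (4.89) > morphospecies III (3.34) > morphospecies IV (2.55)

morphospecies I > morphospecies III > morphospecies IV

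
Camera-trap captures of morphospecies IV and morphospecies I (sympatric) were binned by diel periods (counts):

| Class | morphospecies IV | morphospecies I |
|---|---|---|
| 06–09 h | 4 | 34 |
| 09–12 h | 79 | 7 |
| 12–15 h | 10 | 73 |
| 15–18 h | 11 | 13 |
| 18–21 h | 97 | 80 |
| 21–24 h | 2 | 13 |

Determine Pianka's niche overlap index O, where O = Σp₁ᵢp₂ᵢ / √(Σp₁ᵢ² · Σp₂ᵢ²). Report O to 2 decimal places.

Proportions for morphospecies IV (n=203): 4/203=0.0197, 79/203=0.3892, 10/203=0.0493, 11/203=0.0542, 97/203=0.4778, 2/203=0.0099
Proportions for morphospecies I (n=220): 34/220=0.1545, 7/220=0.0318, 73/220=0.3318, 13/220=0.0591, 80/220=0.3636, 13/220=0.0591
Σ p₁ᵢp₂ᵢ = 0.003044 + 0.012377 + 0.016358 + 0.003203 + 0.173728 + 0.000585 = 0.209295
Σp_1ᵢ² = 0.0197² + 0.3892² + 0.0493² + 0.0542² + 0.4778² + 0.0099² = 0.000388 + 0.151477 + 0.002430 + 0.002938 + 0.228293 + 0.000098 = 0.385624
Σp_2ᵢ² = 0.1545² + 0.0318² + 0.3318² + 0.0591² + 0.3636² + 0.0591² = 0.023870 + 0.001011 + 0.110091 + 0.003493 + 0.132205 + 0.003493 = 0.274163
O = 0.209295 / √(0.385624 × 0.274163) = 0.209295 / 0.3251520 = 0.6437

0.64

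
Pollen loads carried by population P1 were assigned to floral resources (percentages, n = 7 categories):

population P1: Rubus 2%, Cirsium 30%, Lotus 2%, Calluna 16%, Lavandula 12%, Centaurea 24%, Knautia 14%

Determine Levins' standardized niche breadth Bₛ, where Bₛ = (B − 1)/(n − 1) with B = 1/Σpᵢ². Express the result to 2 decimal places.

0.63

Convert percentages to proportions (divide by 100).
Σpᵢ² = 0.02² + 0.30² + 0.02² + 0.16² + 0.12² + 0.24² + 0.14² = 0.0004 + 0.0900 + 0.0004 + 0.0256 + 0.0144 + 0.0576 + 0.0196 = 0.2080
B = 1 / 0.2080 = 4.8077
Bₛ = (B − 1)/(n − 1) = (4.8077 − 1)/(7 − 1) = 3.8077/6 = 0.6346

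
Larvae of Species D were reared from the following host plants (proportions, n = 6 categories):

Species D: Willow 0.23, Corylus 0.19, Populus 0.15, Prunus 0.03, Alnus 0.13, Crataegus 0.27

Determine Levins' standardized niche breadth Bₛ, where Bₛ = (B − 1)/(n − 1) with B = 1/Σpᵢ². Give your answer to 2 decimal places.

Σpᵢ² = 0.23² + 0.19² + 0.15² + 0.03² + 0.13² + 0.27² = 0.0529 + 0.0361 + 0.0225 + 0.0009 + 0.0169 + 0.0729 = 0.2022
B = 1 / 0.2022 = 4.9456
Bₛ = (B − 1)/(n − 1) = (4.9456 − 1)/(6 − 1) = 3.9456/5 = 0.7891

0.79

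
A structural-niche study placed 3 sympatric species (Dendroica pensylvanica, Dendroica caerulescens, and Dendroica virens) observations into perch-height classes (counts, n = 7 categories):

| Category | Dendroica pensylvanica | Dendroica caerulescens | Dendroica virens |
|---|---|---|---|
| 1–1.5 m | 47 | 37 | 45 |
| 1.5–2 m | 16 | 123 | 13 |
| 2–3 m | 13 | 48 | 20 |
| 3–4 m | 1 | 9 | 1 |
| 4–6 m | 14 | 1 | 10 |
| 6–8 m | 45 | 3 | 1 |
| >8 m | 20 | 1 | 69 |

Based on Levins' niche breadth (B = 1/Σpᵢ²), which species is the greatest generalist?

Dendroica pensylvanica

Proportions for Dendroica pensylvanica (n=156): 47/156=0.3013, 16/156=0.1026, 13/156=0.0833, 1/156=0.0064, 14/156=0.0897, 45/156=0.2885, 20/156=0.1282
Proportions for Dendroica caerulescens (n=222): 37/222=0.1667, 123/222=0.5541, 48/222=0.2162, 9/222=0.0405, 1/222=0.0045, 3/222=0.0135, 1/222=0.0045
Proportions for Dendroica virens (n=159): 45/159=0.2830, 13/159=0.0818, 20/159=0.1258, 1/159=0.0063, 10/159=0.0629, 1/159=0.0063, 69/159=0.4340
Σp_pensᵢ² = 0.3013² + 0.1026² + 0.0833² + 0.0064² + 0.0897² + 0.2885² + 0.1282² = 0.090782 + 0.010527 + 0.006939 + 0.000041 + 0.008046 + 0.083232 + 0.016435 = 0.216002
B_pens = 1 / 0.216002 = 4.6296
Σp_caerᵢ² = 0.1667² + 0.5541² + 0.2162² + 0.0405² + 0.0045² + 0.0135² + 0.0045² = 0.027789 + 0.307027 + 0.046742 + 0.001640 + 0.000020 + 0.000182 + 0.000020 = 0.383420
B_caer = 1 / 0.383420 = 2.6081
Σp_vireᵢ² = 0.2830² + 0.0818² + 0.1258² + 0.0063² + 0.0629² + 0.0063² + 0.4340² = 0.080089 + 0.006691 + 0.015826 + 0.000040 + 0.003956 + 0.000040 + 0.188356 = 0.294998
B_vire = 1 / 0.294998 = 3.3899
Highest B → broadest niche (most generalist): Dendroica pensylvanica (B = 4.63).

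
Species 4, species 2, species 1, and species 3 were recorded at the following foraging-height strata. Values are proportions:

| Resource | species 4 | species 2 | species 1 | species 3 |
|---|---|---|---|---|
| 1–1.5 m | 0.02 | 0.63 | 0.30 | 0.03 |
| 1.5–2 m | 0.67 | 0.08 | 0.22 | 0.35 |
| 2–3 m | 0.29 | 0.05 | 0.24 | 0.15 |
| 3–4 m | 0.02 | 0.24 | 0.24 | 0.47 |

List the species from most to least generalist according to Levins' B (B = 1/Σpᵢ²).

species 1 > species 3 > species 2 > species 4

Σp_4ᵢ² = 0.02² + 0.67² + 0.29² + 0.02² = 0.0004 + 0.4489 + 0.0841 + 0.0004 = 0.5338
B_4 = 1 / 0.5338 = 1.8734
Σp_2ᵢ² = 0.63² + 0.08² + 0.05² + 0.24² = 0.3969 + 0.0064 + 0.0025 + 0.0576 = 0.4634
B_2 = 1 / 0.4634 = 2.1580
Σp_1ᵢ² = 0.30² + 0.22² + 0.24² + 0.24² = 0.0900 + 0.0484 + 0.0576 + 0.0576 = 0.2536
B_1 = 1 / 0.2536 = 3.9432
Σp_3ᵢ² = 0.03² + 0.35² + 0.15² + 0.47² = 0.0009 + 0.1225 + 0.0225 + 0.2209 = 0.3668
B_3 = 1 / 0.3668 = 2.7263
Ranking by B (broadest → narrowest): species 1 (3.94) > species 3 (2.73) > species 2 (2.16) > species 4 (1.87)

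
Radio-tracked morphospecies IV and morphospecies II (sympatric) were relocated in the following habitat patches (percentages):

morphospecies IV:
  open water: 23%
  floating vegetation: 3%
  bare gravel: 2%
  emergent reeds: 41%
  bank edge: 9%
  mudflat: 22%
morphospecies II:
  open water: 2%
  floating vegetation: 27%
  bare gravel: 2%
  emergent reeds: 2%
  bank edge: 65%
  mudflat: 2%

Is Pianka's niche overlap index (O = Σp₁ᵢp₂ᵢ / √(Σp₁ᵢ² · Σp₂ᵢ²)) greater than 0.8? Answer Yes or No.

No

Convert percentages to proportions (divide by 100).
Σ p₁ᵢp₂ᵢ = 0.0046 + 0.0081 + 0.0004 + 0.0082 + 0.0585 + 0.0044 = 0.0842
Σp_1ᵢ² = 0.23² + 0.03² + 0.02² + 0.41² + 0.09² + 0.22² = 0.0529 + 0.0009 + 0.0004 + 0.1681 + 0.0081 + 0.0484 = 0.2788
Σp_2ᵢ² = 0.02² + 0.27² + 0.02² + 0.02² + 0.65² + 0.02² = 0.0004 + 0.0729 + 0.0004 + 0.0004 + 0.4225 + 0.0004 = 0.4970
O = 0.0842 / √(0.2788 × 0.4970) = 0.0842 / 0.37224 = 0.2262
O = 0.2262 < 0.8 → No.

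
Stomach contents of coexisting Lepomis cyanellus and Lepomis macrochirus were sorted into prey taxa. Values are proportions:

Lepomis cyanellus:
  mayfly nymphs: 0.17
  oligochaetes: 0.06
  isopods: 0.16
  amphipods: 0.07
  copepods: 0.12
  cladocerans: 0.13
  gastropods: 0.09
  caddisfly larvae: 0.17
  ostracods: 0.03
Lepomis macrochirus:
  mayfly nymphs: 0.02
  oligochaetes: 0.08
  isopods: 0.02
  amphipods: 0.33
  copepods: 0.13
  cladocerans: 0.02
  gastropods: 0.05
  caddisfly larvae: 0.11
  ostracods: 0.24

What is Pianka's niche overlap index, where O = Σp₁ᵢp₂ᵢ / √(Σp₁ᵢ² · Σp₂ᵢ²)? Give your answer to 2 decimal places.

0.50

Σ p₁ᵢp₂ᵢ = 0.0034 + 0.0048 + 0.0032 + 0.0231 + 0.0156 + 0.0026 + 0.0045 + 0.0187 + 0.0072 = 0.0831
Σp_1ᵢ² = 0.17² + 0.06² + 0.16² + 0.07² + 0.12² + 0.13² + 0.09² + 0.17² + 0.03² = 0.0289 + 0.0036 + 0.0256 + 0.0049 + 0.0144 + 0.0169 + 0.0081 + 0.0289 + 0.0009 = 0.1322
Σp_2ᵢ² = 0.02² + 0.08² + 0.02² + 0.33² + 0.13² + 0.02² + 0.05² + 0.11² + 0.24² = 0.0004 + 0.0064 + 0.0004 + 0.1089 + 0.0169 + 0.0004 + 0.0025 + 0.0121 + 0.0576 = 0.2056
O = 0.0831 / √(0.1322 × 0.2056) = 0.0831 / 0.16486 = 0.5041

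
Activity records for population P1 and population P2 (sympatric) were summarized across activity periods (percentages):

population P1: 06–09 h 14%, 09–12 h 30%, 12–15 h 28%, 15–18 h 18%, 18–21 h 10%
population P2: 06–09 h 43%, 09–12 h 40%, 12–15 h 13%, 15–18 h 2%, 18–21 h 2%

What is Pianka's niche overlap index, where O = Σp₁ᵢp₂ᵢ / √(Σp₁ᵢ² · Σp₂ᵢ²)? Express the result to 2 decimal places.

Convert percentages to proportions (divide by 100).
Σ p₁ᵢp₂ᵢ = 0.0602 + 0.1200 + 0.0364 + 0.0036 + 0.0020 = 0.2222
Σp_1ᵢ² = 0.14² + 0.30² + 0.28² + 0.18² + 0.10² = 0.0196 + 0.0900 + 0.0784 + 0.0324 + 0.0100 = 0.2304
Σp_2ᵢ² = 0.43² + 0.40² + 0.13² + 0.02² + 0.02² = 0.1849 + 0.1600 + 0.0169 + 0.0004 + 0.0004 = 0.3626
O = 0.2222 / √(0.2304 × 0.3626) = 0.2222 / 0.28904 = 0.7688

0.77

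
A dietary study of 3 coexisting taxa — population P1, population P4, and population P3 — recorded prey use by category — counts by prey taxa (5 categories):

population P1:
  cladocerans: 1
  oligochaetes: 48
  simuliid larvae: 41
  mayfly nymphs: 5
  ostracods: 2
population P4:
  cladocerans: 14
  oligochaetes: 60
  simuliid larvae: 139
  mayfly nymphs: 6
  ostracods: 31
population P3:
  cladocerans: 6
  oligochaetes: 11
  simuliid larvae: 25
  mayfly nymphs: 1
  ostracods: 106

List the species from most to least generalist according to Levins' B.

population P4 > population P1 > population P3

Proportions for population P1 (n=97): 1/97=0.0103, 48/97=0.4948, 41/97=0.4227, 5/97=0.0515, 2/97=0.0206
Proportions for population P4 (n=250): 14/250=0.0560, 60/250=0.2400, 139/250=0.5560, 6/250=0.0240, 31/250=0.1240
Proportions for population P3 (n=149): 6/149=0.0403, 11/149=0.0738, 25/149=0.1678, 1/149=0.0067, 106/149=0.7114
Σp_P1ᵢ² = 0.0103² + 0.4948² + 0.4227² + 0.0515² + 0.0206² = 0.000106 + 0.244827 + 0.178675 + 0.002652 + 0.000424 = 0.426684
B_P1 = 1 / 0.426684 = 2.3437
Σp_P4ᵢ² = 0.0560² + 0.2400² + 0.5560² + 0.0240² + 0.1240² = 0.003136 + 0.057600 + 0.309136 + 0.000576 + 0.015376 = 0.385824
B_P4 = 1 / 0.385824 = 2.5919
Σp_P3ᵢ² = 0.0403² + 0.0738² + 0.1678² + 0.0067² + 0.7114² = 0.001624 + 0.005446 + 0.028157 + 0.000045 + 0.506090 = 0.541362
B_P3 = 1 / 0.541362 = 1.8472
Ranking by B (broadest → narrowest): population P4 (2.59) > population P1 (2.34) > population P3 (1.85)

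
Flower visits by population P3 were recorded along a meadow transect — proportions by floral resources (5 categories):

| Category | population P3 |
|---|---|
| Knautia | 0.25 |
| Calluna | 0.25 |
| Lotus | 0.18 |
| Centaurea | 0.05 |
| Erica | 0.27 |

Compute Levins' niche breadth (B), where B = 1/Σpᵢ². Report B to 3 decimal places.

Σpᵢ² = 0.25² + 0.25² + 0.18² + 0.05² + 0.27² = 0.0625 + 0.0625 + 0.0324 + 0.0025 + 0.0729 = 0.2328
B = 1 / 0.2328 = 4.29553

4.296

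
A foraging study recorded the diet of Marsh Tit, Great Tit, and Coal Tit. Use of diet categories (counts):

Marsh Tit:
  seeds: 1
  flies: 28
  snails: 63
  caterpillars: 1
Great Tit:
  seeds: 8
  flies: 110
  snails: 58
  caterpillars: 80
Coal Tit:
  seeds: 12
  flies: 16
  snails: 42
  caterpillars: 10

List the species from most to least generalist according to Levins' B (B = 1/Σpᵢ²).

Great Tit > Coal Tit > Marsh Tit

Proportions for Marsh Tit (n=93): 1/93=0.0108, 28/93=0.3011, 63/93=0.6774, 1/93=0.0108
Proportions for Great Tit (n=256): 8/256=0.0313, 110/256=0.4297, 58/256=0.2266, 80/256=0.3125
Proportions for Coal Tit (n=80): 12/80=0.1500, 16/80=0.2000, 42/80=0.5250, 10/80=0.1250
Σp_Marsᵢ² = 0.0108² + 0.3011² + 0.6774² + 0.0108² = 0.000117 + 0.090661 + 0.458871 + 0.000117 = 0.549766
B_Mars = 1 / 0.549766 = 1.8190
Σp_Greaᵢ² = 0.0313² + 0.4297² + 0.2266² + 0.3125² = 0.000980 + 0.184642 + 0.051348 + 0.097656 = 0.334626
B_Grea = 1 / 0.334626 = 2.9884
Σp_Coalᵢ² = 0.1500² + 0.2000² + 0.5250² + 0.1250² = 0.022500 + 0.040000 + 0.275625 + 0.015625 = 0.353750
B_Coal = 1 / 0.353750 = 2.8269
Ranking by B (broadest → narrowest): Great Tit (2.99) > Coal Tit (2.83) > Marsh Tit (1.82)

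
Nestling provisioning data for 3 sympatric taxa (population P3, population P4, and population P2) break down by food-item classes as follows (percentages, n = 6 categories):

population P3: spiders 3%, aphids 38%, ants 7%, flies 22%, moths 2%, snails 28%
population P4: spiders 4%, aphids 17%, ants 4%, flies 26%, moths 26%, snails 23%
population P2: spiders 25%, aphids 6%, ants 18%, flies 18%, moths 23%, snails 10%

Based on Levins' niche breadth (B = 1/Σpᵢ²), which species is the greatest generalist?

Convert percentages to proportions (divide by 100).
Σp_P3ᵢ² = 0.03² + 0.38² + 0.07² + 0.22² + 0.02² + 0.28² = 0.0009 + 0.1444 + 0.0049 + 0.0484 + 0.0004 + 0.0784 = 0.2774
B_P3 = 1 / 0.2774 = 3.6049
Σp_P4ᵢ² = 0.04² + 0.17² + 0.04² + 0.26² + 0.26² + 0.23² = 0.0016 + 0.0289 + 0.0016 + 0.0676 + 0.0676 + 0.0529 = 0.2202
B_P4 = 1 / 0.2202 = 4.5413
Σp_P2ᵢ² = 0.25² + 0.06² + 0.18² + 0.18² + 0.23² + 0.10² = 0.0625 + 0.0036 + 0.0324 + 0.0324 + 0.0529 + 0.0100 = 0.1938
B_P2 = 1 / 0.1938 = 5.1600
Highest B → broadest niche (most generalist): population P2 (B = 5.16).

population P2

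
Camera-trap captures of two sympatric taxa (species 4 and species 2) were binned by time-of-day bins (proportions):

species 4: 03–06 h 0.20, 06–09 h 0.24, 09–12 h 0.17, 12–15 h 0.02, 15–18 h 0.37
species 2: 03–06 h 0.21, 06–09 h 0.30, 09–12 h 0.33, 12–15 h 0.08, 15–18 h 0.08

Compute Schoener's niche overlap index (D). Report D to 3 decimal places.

Σ|p₁ᵢ − p₂ᵢ| = 0.01 + 0.06 + 0.16 + 0.06 + 0.29 = 0.58
D = 1 − ½ × 0.58 = 1 − 0.290 = 0.71000

0.710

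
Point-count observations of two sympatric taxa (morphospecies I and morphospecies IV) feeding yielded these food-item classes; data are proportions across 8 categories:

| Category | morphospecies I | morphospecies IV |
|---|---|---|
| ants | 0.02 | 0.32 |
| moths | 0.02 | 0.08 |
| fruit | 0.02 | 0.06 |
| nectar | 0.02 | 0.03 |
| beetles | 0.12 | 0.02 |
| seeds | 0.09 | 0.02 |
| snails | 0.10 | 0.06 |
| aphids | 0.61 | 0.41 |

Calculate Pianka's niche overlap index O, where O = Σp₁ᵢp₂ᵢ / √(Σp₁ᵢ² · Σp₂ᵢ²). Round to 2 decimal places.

0.79

Σ p₁ᵢp₂ᵢ = 0.0064 + 0.0016 + 0.0012 + 0.0006 + 0.0024 + 0.0018 + 0.0060 + 0.2501 = 0.2701
Σp_1ᵢ² = 0.02² + 0.02² + 0.02² + 0.02² + 0.12² + 0.09² + 0.10² + 0.61² = 0.0004 + 0.0004 + 0.0004 + 0.0004 + 0.0144 + 0.0081 + 0.0100 + 0.3721 = 0.4062
Σp_2ᵢ² = 0.32² + 0.08² + 0.06² + 0.03² + 0.02² + 0.02² + 0.06² + 0.41² = 0.1024 + 0.0064 + 0.0036 + 0.0009 + 0.0004 + 0.0004 + 0.0036 + 0.1681 = 0.2858
O = 0.2701 / √(0.4062 × 0.2858) = 0.2701 / 0.34072 = 0.7927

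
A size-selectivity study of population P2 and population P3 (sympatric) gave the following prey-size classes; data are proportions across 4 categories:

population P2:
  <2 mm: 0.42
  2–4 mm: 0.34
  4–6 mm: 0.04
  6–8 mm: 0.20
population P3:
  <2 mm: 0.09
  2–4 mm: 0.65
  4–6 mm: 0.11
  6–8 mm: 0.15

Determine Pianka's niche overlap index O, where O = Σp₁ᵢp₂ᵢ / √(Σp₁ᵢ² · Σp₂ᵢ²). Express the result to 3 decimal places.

Σ p₁ᵢp₂ᵢ = 0.0378 + 0.2210 + 0.0044 + 0.0300 = 0.2932
Σp_1ᵢ² = 0.42² + 0.34² + 0.04² + 0.20² = 0.1764 + 0.1156 + 0.0016 + 0.0400 = 0.3336
Σp_2ᵢ² = 0.09² + 0.65² + 0.11² + 0.15² = 0.0081 + 0.4225 + 0.0121 + 0.0225 = 0.4652
O = 0.2932 / √(0.3336 × 0.4652) = 0.2932 / 0.393943 = 0.74427

0.744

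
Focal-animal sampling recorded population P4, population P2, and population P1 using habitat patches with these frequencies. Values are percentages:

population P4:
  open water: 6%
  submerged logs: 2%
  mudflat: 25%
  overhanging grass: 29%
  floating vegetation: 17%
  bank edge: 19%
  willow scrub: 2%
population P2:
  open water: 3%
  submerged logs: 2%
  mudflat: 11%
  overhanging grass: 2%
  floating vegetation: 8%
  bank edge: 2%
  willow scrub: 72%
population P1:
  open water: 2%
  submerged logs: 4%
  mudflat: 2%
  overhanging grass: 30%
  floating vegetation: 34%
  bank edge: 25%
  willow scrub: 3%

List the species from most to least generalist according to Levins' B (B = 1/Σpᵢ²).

population P4 > population P1 > population P2

Convert percentages to proportions (divide by 100).
Σp_P4ᵢ² = 0.06² + 0.02² + 0.25² + 0.29² + 0.17² + 0.19² + 0.02² = 0.0036 + 0.0004 + 0.0625 + 0.0841 + 0.0289 + 0.0361 + 0.0004 = 0.2160
B_P4 = 1 / 0.2160 = 4.6296
Σp_P2ᵢ² = 0.03² + 0.02² + 0.11² + 0.02² + 0.08² + 0.02² + 0.72² = 0.0009 + 0.0004 + 0.0121 + 0.0004 + 0.0064 + 0.0004 + 0.5184 = 0.5390
B_P2 = 1 / 0.5390 = 1.8553
Σp_P1ᵢ² = 0.02² + 0.04² + 0.02² + 0.30² + 0.34² + 0.25² + 0.03² = 0.0004 + 0.0016 + 0.0004 + 0.0900 + 0.1156 + 0.0625 + 0.0009 = 0.2714
B_P1 = 1 / 0.2714 = 3.6846
Ranking by B (broadest → narrowest): population P4 (4.63) > population P1 (3.68) > population P2 (1.86)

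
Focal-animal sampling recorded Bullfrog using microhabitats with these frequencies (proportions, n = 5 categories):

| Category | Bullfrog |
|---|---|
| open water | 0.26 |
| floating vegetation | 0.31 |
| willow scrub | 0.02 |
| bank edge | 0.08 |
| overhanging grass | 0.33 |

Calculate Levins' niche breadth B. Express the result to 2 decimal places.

3.58

Σpᵢ² = 0.26² + 0.31² + 0.02² + 0.08² + 0.33² = 0.0676 + 0.0961 + 0.0004 + 0.0064 + 0.1089 = 0.2794
B = 1 / 0.2794 = 3.5791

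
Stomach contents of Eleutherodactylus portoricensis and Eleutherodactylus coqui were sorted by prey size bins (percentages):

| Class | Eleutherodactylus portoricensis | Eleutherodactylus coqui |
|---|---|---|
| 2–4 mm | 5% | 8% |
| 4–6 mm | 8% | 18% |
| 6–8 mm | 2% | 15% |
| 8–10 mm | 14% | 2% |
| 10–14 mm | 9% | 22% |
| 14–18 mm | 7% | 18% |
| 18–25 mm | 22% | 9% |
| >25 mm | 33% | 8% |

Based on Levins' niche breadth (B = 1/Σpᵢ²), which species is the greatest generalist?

Eleutherodactylus coqui

Convert percentages to proportions (divide by 100).
Σp_portᵢ² = 0.05² + 0.08² + 0.02² + 0.14² + 0.09² + 0.07² + 0.22² + 0.33² = 0.0025 + 0.0064 + 0.0004 + 0.0196 + 0.0081 + 0.0049 + 0.0484 + 0.1089 = 0.1992
B_port = 1 / 0.1992 = 5.0201
Σp_coquᵢ² = 0.08² + 0.18² + 0.15² + 0.02² + 0.22² + 0.18² + 0.09² + 0.08² = 0.0064 + 0.0324 + 0.0225 + 0.0004 + 0.0484 + 0.0324 + 0.0081 + 0.0064 = 0.1570
B_coqu = 1 / 0.1570 = 6.3694
Highest B → broadest niche (most generalist): Eleutherodactylus coqui (B = 6.37).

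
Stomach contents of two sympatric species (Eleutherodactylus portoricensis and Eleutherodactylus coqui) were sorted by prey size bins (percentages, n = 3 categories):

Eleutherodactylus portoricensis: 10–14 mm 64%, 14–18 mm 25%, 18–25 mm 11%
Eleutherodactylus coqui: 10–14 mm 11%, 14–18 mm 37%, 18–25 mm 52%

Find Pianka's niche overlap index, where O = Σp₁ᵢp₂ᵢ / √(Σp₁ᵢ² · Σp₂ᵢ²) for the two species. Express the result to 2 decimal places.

Convert percentages to proportions (divide by 100).
Σ p₁ᵢp₂ᵢ = 0.0704 + 0.0925 + 0.0572 = 0.2201
Σp_1ᵢ² = 0.64² + 0.25² + 0.11² = 0.4096 + 0.0625 + 0.0121 = 0.4842
Σp_2ᵢ² = 0.11² + 0.37² + 0.52² = 0.0121 + 0.1369 + 0.2704 = 0.4194
O = 0.2201 / √(0.4842 × 0.4194) = 0.2201 / 0.45064 = 0.4884

0.49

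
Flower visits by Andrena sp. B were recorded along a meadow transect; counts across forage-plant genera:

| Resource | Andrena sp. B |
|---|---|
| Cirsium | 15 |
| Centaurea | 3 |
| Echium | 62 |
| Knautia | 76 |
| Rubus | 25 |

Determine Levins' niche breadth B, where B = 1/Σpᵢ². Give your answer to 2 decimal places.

3.13

Proportions for Andrena sp. B (n=181): 15/181=0.0829, 3/181=0.0166, 62/181=0.3425, 76/181=0.4199, 25/181=0.1381
Σpᵢ² = 0.0829² + 0.0166² + 0.3425² + 0.4199² + 0.1381² = 0.006872 + 0.000276 + 0.117306 + 0.176316 + 0.019072 = 0.319842
B = 1 / 0.319842 = 3.1265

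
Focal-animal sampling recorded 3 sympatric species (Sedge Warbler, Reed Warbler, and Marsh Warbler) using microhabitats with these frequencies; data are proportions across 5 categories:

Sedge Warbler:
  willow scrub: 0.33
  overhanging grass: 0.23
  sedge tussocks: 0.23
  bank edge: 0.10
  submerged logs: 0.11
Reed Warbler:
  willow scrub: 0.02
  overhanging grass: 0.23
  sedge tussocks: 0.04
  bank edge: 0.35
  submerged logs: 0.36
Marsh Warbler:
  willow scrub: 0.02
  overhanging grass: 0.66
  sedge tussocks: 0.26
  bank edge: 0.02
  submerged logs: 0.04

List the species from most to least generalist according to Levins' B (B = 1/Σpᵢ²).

Σp_Sedgᵢ² = 0.33² + 0.23² + 0.23² + 0.10² + 0.11² = 0.1089 + 0.0529 + 0.0529 + 0.0100 + 0.0121 = 0.2368
B_Sedg = 1 / 0.2368 = 4.2230
Σp_Reedᵢ² = 0.02² + 0.23² + 0.04² + 0.35² + 0.36² = 0.0004 + 0.0529 + 0.0016 + 0.1225 + 0.1296 = 0.3070
B_Reed = 1 / 0.3070 = 3.2573
Σp_Marsᵢ² = 0.02² + 0.66² + 0.26² + 0.02² + 0.04² = 0.0004 + 0.4356 + 0.0676 + 0.0004 + 0.0016 = 0.5056
B_Mars = 1 / 0.5056 = 1.9778
Ranking by B (broadest → narrowest): Sedge Warbler (4.22) > Reed Warbler (3.26) > Marsh Warbler (1.98)

Sedge Warbler > Reed Warbler > Marsh Warbler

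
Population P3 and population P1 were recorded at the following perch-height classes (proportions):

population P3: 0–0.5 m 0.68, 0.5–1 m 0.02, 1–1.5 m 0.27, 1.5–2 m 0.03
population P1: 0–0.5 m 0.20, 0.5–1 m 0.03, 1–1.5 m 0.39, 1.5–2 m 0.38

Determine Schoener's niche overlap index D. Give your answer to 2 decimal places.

0.52

Σ|p₁ᵢ − p₂ᵢ| = 0.48 + 0.01 + 0.12 + 0.35 = 0.96
D = 1 − ½ × 0.96 = 1 − 0.480 = 0.5200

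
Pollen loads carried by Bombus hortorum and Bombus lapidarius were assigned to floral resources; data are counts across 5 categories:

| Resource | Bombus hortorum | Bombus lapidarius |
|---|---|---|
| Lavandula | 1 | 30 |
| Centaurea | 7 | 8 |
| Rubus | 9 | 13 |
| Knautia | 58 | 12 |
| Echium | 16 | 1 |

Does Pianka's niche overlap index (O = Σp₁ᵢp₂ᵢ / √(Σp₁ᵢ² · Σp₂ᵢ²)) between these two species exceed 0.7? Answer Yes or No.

Proportions for Bombus hortorum (n=91): 1/91=0.0110, 7/91=0.0769, 9/91=0.0989, 58/91=0.6374, 16/91=0.1758
Proportions for Bombus lapidarius (n=64): 30/64=0.4688, 8/64=0.1250, 13/64=0.2031, 12/64=0.1875, 1/64=0.0156
Σ p₁ᵢp₂ᵢ = 0.005157 + 0.009613 + 0.020087 + 0.119513 + 0.002742 = 0.157112
Σp_1ᵢ² = 0.0110² + 0.0769² + 0.0989² + 0.6374² + 0.1758² = 0.000121 + 0.005914 + 0.009781 + 0.406279 + 0.030906 = 0.453001
Σp_2ᵢ² = 0.4688² + 0.1250² + 0.2031² + 0.1875² + 0.0156² = 0.219773 + 0.015625 + 0.041250 + 0.035156 + 0.000243 = 0.312047
O = 0.157112 / √(0.453001 × 0.312047) = 0.157112 / 0.3759755 = 0.4179
O = 0.4179 < 0.7 → No.

No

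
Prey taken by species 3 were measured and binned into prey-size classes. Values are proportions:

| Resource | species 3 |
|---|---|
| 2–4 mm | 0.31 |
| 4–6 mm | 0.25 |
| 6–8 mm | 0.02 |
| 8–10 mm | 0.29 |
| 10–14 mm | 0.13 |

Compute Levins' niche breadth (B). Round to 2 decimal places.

Σpᵢ² = 0.31² + 0.25² + 0.02² + 0.29² + 0.13² = 0.0961 + 0.0625 + 0.0004 + 0.0841 + 0.0169 = 0.2600
B = 1 / 0.2600 = 3.8462

3.85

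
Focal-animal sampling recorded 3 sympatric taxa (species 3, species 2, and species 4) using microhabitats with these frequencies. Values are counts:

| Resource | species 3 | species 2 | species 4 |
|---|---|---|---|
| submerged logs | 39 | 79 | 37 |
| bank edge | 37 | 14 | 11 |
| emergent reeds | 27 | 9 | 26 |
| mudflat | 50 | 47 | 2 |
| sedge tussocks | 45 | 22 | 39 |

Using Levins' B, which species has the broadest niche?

Proportions for species 3 (n=198): 39/198=0.1970, 37/198=0.1869, 27/198=0.1364, 50/198=0.2525, 45/198=0.2273
Proportions for species 2 (n=171): 79/171=0.4620, 14/171=0.0819, 9/171=0.0526, 47/171=0.2749, 22/171=0.1287
Proportions for species 4 (n=115): 37/115=0.3217, 11/115=0.0957, 26/115=0.2261, 2/115=0.0174, 39/115=0.3391
Σp_3ᵢ² = 0.1970² + 0.1869² + 0.1364² + 0.2525² + 0.2273² = 0.038809 + 0.034932 + 0.018605 + 0.063756 + 0.051665 = 0.207767
B_3 = 1 / 0.207767 = 4.8131
Σp_2ᵢ² = 0.4620² + 0.0819² + 0.0526² + 0.2749² + 0.1287² = 0.213444 + 0.006708 + 0.002767 + 0.075570 + 0.016564 = 0.315053
B_2 = 1 / 0.315053 = 3.1741
Σp_4ᵢ² = 0.3217² + 0.0957² + 0.2261² + 0.0174² + 0.3391² = 0.103491 + 0.009158 + 0.051121 + 0.000303 + 0.114989 = 0.279062
B_4 = 1 / 0.279062 = 3.5834
Highest B → broadest niche (most generalist): species 3 (B = 4.81).

species 3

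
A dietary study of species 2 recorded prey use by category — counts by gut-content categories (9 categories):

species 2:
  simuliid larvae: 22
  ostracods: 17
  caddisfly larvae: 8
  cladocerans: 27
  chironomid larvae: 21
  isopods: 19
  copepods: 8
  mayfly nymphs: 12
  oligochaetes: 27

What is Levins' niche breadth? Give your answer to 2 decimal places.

Proportions for species 2 (n=161): 22/161=0.1366, 17/161=0.1056, 8/161=0.0497, 27/161=0.1677, 21/161=0.1304, 19/161=0.1180, 8/161=0.0497, 12/161=0.0745, 27/161=0.1677
Σpᵢ² = 0.1366² + 0.1056² + 0.0497² + 0.1677² + 0.1304² + 0.1180² + 0.0497² + 0.0745² + 0.1677² = 0.018660 + 0.011151 + 0.002470 + 0.028123 + 0.017004 + 0.013924 + 0.002470 + 0.005550 + 0.028123 = 0.127475
B = 1 / 0.127475 = 7.8447

7.84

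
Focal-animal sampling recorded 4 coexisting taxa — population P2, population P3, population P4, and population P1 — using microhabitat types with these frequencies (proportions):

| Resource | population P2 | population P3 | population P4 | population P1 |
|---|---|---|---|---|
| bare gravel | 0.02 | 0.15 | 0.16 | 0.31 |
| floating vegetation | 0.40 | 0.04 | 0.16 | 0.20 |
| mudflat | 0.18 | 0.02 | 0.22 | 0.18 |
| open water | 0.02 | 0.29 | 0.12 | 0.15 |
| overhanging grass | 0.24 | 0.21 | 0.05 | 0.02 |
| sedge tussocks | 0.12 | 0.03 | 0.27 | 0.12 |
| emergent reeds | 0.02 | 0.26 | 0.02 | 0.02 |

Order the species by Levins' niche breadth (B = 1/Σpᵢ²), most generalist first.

population P4 > population P1 > population P3 > population P2

Σp_P2ᵢ² = 0.02² + 0.40² + 0.18² + 0.02² + 0.24² + 0.12² + 0.02² = 0.0004 + 0.1600 + 0.0324 + 0.0004 + 0.0576 + 0.0144 + 0.0004 = 0.2656
B_P2 = 1 / 0.2656 = 3.7651
Σp_P3ᵢ² = 0.15² + 0.04² + 0.02² + 0.29² + 0.21² + 0.03² + 0.26² = 0.0225 + 0.0016 + 0.0004 + 0.0841 + 0.0441 + 0.0009 + 0.0676 = 0.2212
B_P3 = 1 / 0.2212 = 4.5208
Σp_P4ᵢ² = 0.16² + 0.16² + 0.22² + 0.12² + 0.05² + 0.27² + 0.02² = 0.0256 + 0.0256 + 0.0484 + 0.0144 + 0.0025 + 0.0729 + 0.0004 = 0.1898
B_P4 = 1 / 0.1898 = 5.2687
Σp_P1ᵢ² = 0.31² + 0.20² + 0.18² + 0.15² + 0.02² + 0.12² + 0.02² = 0.0961 + 0.0400 + 0.0324 + 0.0225 + 0.0004 + 0.0144 + 0.0004 = 0.2062
B_P1 = 1 / 0.2062 = 4.8497
Ranking by B (broadest → narrowest): population P4 (5.27) > population P1 (4.85) > population P3 (4.52) > population P2 (3.77)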